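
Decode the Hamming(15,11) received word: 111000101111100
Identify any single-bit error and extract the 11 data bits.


Syndrome = 14: error at position 14

Data: 10011111110 (corrected bit 14)


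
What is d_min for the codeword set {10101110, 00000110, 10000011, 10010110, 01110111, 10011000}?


Comparing all pairs, minimum distance: 2
Can detect 1 errors, correct 0 errors

2


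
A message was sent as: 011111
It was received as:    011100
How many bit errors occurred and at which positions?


XOR: 000011

2 error(s) at position(s): 4, 5


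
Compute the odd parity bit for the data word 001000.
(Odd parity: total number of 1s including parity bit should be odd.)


Number of 1s in data: 1
Parity bit: 0

0


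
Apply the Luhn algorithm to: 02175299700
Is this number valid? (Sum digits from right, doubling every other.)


Luhn sum = 44
44 mod 10 = 4

Invalid (Luhn sum mod 10 = 4)


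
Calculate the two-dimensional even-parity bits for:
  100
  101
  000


Row parities: 100
Column parities: 001

Row P: 100, Col P: 001, Corner: 1


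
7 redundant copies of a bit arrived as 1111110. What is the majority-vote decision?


Ones: 6 out of 7
Threshold: 4

1 (6/7 voted 1)


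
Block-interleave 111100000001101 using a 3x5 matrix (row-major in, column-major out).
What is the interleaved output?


Matrix:
  11110
  00000
  01101
Read columns: 100101101100001

100101101100001


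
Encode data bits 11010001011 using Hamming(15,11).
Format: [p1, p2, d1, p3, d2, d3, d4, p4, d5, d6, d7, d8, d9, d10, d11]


Parity bits: p1=0, p2=0, p3=1, p4=1

001110110001011


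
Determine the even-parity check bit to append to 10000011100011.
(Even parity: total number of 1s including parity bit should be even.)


Number of 1s in data: 6
Parity bit: 0

0


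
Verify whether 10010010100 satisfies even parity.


Number of 1s: 4

Yes, parity is correct (4 ones)


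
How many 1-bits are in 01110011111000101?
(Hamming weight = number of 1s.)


Counting 1s in 01110011111000101

10


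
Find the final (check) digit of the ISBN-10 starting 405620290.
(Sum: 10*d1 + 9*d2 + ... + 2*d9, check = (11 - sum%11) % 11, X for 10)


Weighted sum: 169
169 mod 11 = 4

Check digit: 7


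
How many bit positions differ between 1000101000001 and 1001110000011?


XOR: 0001011000010
Count of 1s: 4

4


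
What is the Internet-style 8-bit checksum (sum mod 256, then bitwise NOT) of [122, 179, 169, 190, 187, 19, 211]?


Sum = 1077 mod 256 = 53
Complement = 202

202


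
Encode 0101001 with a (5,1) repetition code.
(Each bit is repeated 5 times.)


Each bit -> 5 copies

00000111110000011111000000000011111


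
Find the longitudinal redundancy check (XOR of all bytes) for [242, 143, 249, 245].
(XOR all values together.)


XOR chain: 242 ^ 143 ^ 249 ^ 245 = 113

113


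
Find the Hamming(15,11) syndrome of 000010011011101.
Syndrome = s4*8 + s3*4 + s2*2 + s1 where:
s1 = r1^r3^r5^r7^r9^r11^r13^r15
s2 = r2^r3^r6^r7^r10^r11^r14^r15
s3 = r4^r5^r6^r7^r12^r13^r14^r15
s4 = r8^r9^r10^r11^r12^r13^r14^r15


s1=1, s2=0, s3=0, s4=0

Syndrome = 1 (error at position 1)


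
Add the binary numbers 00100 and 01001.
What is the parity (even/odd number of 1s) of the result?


00100 = 4
01001 = 9
Sum = 13 = 1101
1s count = 3

odd parity (3 ones in 1101)


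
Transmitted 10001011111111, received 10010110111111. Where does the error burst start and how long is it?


XOR: 00011101000000

Burst at position 3, length 5


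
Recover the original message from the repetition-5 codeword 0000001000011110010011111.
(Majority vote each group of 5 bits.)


Groups: 00000, 01000, 01111, 00100, 11111
Majority votes: 00101

00101


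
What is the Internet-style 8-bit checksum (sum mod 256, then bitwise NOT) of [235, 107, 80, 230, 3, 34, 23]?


Sum = 712 mod 256 = 200
Complement = 55

55


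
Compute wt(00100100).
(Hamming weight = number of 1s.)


Counting 1s in 00100100

2


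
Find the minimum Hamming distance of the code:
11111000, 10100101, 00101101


Comparing all pairs, minimum distance: 2
Can detect 1 errors, correct 0 errors

2


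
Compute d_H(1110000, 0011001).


XOR: 1101001
Count of 1s: 4

4


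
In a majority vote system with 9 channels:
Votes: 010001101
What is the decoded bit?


Ones: 4 out of 9
Threshold: 5

0 (4/9 voted 1)


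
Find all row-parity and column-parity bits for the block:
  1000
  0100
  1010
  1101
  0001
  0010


Row parities: 110111
Column parities: 1000

Row P: 110111, Col P: 1000, Corner: 1


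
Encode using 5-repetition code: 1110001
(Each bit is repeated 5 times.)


Each bit -> 5 copies

11111111111111100000000000000011111


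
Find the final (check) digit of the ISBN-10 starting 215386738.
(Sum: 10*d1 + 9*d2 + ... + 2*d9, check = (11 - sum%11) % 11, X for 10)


Weighted sum: 221
221 mod 11 = 1

Check digit: X


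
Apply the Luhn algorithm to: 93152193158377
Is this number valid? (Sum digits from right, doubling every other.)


Luhn sum = 65
65 mod 10 = 5

Invalid (Luhn sum mod 10 = 5)


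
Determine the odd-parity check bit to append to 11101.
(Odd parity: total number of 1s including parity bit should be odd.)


Number of 1s in data: 4
Parity bit: 1

1


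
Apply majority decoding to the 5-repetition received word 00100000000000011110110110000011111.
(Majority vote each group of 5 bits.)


Groups: 00100, 00000, 00000, 11110, 11011, 00000, 11111
Majority votes: 0001101

0001101


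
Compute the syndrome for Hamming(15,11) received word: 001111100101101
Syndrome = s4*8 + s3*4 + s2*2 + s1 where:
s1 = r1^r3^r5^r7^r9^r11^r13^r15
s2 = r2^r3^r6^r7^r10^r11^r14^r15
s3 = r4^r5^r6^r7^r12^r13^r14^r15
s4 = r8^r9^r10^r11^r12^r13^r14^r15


s1=1, s2=1, s3=1, s4=0

Syndrome = 7 (error at position 7)


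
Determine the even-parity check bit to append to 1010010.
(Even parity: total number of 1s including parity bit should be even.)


Number of 1s in data: 3
Parity bit: 1

1


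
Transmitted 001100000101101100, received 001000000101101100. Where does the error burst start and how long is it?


XOR: 000100000000000000

Burst at position 3, length 1


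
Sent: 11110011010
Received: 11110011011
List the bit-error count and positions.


XOR: 00000000001

1 error(s) at position(s): 10


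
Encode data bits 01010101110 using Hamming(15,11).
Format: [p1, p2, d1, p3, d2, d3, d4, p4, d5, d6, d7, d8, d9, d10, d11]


Parity bits: p1=1, p2=1, p3=1, p4=0

110110100101110


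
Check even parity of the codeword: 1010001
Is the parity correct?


Number of 1s: 3

No, parity error (3 ones)


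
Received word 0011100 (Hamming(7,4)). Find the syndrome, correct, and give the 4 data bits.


Syndrome = 2: error at position 2

Data: 1100 (corrected bit 2)


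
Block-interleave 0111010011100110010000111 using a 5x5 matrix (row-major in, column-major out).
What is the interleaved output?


Matrix:
  01110
  10011
  10011
  00100
  00111
Read columns: 0110010000100111110101101

0110010000100111110101101


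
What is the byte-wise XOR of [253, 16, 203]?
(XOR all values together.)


XOR chain: 253 ^ 16 ^ 203 = 38

38


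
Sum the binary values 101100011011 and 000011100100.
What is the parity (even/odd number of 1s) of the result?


101100011011 = 2843
000011100100 = 228
Sum = 3071 = 101111111111
1s count = 11

odd parity (11 ones in 101111111111)


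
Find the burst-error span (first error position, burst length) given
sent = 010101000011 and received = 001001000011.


XOR: 011100000000

Burst at position 1, length 3


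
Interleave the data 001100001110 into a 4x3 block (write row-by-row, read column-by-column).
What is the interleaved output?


Matrix:
  001
  100
  001
  110
Read columns: 010100011010

010100011010


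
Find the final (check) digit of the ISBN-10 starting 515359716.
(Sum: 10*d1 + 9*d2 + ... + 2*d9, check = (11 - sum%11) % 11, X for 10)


Weighted sum: 238
238 mod 11 = 7

Check digit: 4


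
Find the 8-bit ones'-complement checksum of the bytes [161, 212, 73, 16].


Sum = 462 mod 256 = 206
Complement = 49

49


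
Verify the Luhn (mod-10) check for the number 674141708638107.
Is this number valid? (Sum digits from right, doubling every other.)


Luhn sum = 59
59 mod 10 = 9

Invalid (Luhn sum mod 10 = 9)


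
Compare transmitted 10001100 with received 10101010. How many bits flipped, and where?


XOR: 00100110

3 error(s) at position(s): 2, 5, 6


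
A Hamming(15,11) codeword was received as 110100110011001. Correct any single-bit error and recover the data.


Syndrome = 0: no error detected

Data: 00010011001 (no errors)


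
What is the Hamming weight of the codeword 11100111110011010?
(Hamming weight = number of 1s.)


Counting 1s in 11100111110011010

11


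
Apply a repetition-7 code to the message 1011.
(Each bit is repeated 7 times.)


Each bit -> 7 copies

1111111000000011111111111111


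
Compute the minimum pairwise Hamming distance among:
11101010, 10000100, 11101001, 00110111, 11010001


Comparing all pairs, minimum distance: 2
Can detect 1 errors, correct 0 errors

2


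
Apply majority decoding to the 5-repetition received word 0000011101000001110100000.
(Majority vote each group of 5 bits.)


Groups: 00000, 11101, 00000, 11101, 00000
Majority votes: 01010

01010


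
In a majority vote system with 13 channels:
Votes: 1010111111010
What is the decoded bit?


Ones: 9 out of 13
Threshold: 7

1 (9/13 voted 1)


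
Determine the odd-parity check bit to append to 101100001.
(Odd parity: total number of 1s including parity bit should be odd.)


Number of 1s in data: 4
Parity bit: 1

1


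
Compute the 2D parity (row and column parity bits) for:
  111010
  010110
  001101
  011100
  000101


Row parities: 01110
Column parities: 111000

Row P: 01110, Col P: 111000, Corner: 1


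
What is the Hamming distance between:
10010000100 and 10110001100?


XOR: 00100001000
Count of 1s: 2

2


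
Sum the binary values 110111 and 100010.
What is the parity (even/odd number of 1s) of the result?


110111 = 55
100010 = 34
Sum = 89 = 1011001
1s count = 4

even parity (4 ones in 1011001)


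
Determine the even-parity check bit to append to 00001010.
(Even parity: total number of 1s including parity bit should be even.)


Number of 1s in data: 2
Parity bit: 0

0


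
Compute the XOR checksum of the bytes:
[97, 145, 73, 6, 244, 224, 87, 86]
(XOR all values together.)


XOR chain: 97 ^ 145 ^ 73 ^ 6 ^ 244 ^ 224 ^ 87 ^ 86 = 170

170


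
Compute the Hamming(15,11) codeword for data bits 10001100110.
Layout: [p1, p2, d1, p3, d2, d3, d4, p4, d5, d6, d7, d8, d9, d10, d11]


Parity bits: p1=1, p2=1, p3=0, p4=0

111000001100110


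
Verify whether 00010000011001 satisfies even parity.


Number of 1s: 4

Yes, parity is correct (4 ones)


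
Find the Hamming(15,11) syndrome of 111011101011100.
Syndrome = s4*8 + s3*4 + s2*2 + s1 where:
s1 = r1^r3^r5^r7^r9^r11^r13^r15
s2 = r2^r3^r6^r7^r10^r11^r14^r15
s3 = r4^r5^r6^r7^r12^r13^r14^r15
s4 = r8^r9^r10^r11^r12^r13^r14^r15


s1=1, s2=1, s3=1, s4=0

Syndrome = 7 (error at position 7)


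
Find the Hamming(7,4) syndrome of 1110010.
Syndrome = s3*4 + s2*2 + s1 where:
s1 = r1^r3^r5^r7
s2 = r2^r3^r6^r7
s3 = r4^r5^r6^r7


s1=0, s2=1, s3=1

Syndrome = 6 (error at position 6)


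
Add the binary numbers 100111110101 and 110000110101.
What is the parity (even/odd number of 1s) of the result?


100111110101 = 2549
110000110101 = 3125
Sum = 5674 = 1011000101010
1s count = 6

even parity (6 ones in 1011000101010)


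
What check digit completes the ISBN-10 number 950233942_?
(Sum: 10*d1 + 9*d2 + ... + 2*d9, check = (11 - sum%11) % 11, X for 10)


Weighted sum: 234
234 mod 11 = 3

Check digit: 8


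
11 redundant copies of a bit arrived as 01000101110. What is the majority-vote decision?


Ones: 5 out of 11
Threshold: 6

0 (5/11 voted 1)


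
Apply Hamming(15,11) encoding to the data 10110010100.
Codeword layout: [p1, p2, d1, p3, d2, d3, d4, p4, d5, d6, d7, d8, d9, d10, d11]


Parity bits: p1=0, p2=0, p3=1, p4=0

001101100010100


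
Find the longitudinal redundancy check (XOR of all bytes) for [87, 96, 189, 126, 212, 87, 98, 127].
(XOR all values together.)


XOR chain: 87 ^ 96 ^ 189 ^ 126 ^ 212 ^ 87 ^ 98 ^ 127 = 106

106


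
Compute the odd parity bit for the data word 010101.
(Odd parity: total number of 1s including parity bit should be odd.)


Number of 1s in data: 3
Parity bit: 0

0


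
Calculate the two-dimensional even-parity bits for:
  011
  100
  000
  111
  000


Row parities: 01010
Column parities: 000

Row P: 01010, Col P: 000, Corner: 0


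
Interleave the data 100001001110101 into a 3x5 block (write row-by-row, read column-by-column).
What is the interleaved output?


Matrix:
  10000
  10011
  10101
Read columns: 111000001010011

111000001010011


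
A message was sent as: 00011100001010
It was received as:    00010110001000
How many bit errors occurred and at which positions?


XOR: 00001010000010

3 error(s) at position(s): 4, 6, 12


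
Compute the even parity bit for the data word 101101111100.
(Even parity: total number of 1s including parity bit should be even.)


Number of 1s in data: 8
Parity bit: 0

0


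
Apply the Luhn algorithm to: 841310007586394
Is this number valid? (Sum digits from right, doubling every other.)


Luhn sum = 59
59 mod 10 = 9

Invalid (Luhn sum mod 10 = 9)


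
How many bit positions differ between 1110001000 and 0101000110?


XOR: 1011001110
Count of 1s: 6

6


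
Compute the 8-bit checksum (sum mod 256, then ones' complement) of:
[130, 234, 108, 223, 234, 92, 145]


Sum = 1166 mod 256 = 142
Complement = 113

113


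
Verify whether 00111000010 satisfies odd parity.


Number of 1s: 4

No, parity error (4 ones)


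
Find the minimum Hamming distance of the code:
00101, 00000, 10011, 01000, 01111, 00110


Comparing all pairs, minimum distance: 1
Can detect 0 errors, correct 0 errors

1


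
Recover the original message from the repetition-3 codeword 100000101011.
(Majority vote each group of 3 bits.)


Groups: 100, 000, 101, 011
Majority votes: 0011

0011


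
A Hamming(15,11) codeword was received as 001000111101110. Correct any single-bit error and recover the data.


Syndrome = 0: no error detected

Data: 10011101110 (no errors)


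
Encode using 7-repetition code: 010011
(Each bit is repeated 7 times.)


Each bit -> 7 copies

000000011111110000000000000011111111111111


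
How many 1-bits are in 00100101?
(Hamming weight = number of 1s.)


Counting 1s in 00100101

3


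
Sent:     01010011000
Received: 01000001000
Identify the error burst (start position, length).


XOR: 00010010000

Burst at position 3, length 4


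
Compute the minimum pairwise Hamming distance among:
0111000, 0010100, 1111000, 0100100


Comparing all pairs, minimum distance: 1
Can detect 0 errors, correct 0 errors

1


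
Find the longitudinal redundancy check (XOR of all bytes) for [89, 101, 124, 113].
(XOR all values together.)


XOR chain: 89 ^ 101 ^ 124 ^ 113 = 49

49


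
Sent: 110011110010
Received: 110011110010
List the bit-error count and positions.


XOR: 000000000000

0 errors (received matches sent)


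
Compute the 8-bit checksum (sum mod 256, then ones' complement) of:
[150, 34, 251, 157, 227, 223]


Sum = 1042 mod 256 = 18
Complement = 237

237


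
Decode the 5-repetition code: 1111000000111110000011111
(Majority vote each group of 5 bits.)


Groups: 11110, 00000, 11111, 00000, 11111
Majority votes: 10101

10101


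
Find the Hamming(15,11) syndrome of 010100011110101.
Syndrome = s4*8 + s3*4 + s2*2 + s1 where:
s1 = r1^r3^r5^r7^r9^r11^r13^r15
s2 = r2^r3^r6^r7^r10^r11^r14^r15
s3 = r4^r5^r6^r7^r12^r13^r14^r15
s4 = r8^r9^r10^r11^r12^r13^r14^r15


s1=0, s2=0, s3=1, s4=0

Syndrome = 4 (error at position 4)


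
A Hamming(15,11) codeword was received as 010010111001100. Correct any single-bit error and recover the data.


Syndrome = 0: no error detected

Data: 01011001100 (no errors)


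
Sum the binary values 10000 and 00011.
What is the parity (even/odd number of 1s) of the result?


10000 = 16
00011 = 3
Sum = 19 = 10011
1s count = 3

odd parity (3 ones in 10011)


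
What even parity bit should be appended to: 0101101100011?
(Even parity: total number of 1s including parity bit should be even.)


Number of 1s in data: 7
Parity bit: 1

1


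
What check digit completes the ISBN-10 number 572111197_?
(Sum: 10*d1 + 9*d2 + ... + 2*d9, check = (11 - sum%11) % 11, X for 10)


Weighted sum: 192
192 mod 11 = 5

Check digit: 6


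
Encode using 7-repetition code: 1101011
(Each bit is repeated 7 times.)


Each bit -> 7 copies

1111111111111100000001111111000000011111111111111


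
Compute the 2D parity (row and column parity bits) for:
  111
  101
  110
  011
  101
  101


Row parities: 100000
Column parities: 111

Row P: 100000, Col P: 111, Corner: 1


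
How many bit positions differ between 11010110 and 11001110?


XOR: 00011000
Count of 1s: 2

2


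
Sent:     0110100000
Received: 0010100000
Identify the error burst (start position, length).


XOR: 0100000000

Burst at position 1, length 1


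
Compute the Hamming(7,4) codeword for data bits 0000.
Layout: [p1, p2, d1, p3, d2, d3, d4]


Parity bits: p1=0, p2=0, p3=0

0000000


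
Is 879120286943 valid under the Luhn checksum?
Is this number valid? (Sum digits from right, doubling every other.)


Luhn sum = 63
63 mod 10 = 3

Invalid (Luhn sum mod 10 = 3)


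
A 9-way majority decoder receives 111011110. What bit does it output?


Ones: 7 out of 9
Threshold: 5

1 (7/9 voted 1)


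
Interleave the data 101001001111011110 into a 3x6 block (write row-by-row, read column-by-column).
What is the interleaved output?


Matrix:
  101001
  001111
  011110
Read columns: 100001111011011110

100001111011011110


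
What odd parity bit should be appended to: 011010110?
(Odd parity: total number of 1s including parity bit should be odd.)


Number of 1s in data: 5
Parity bit: 0

0


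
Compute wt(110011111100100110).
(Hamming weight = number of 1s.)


Counting 1s in 110011111100100110

11


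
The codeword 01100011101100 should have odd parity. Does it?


Number of 1s: 7

Yes, parity is correct (7 ones)


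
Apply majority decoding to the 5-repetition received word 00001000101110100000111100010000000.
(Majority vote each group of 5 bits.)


Groups: 00001, 00010, 11101, 00000, 11110, 00100, 00000
Majority votes: 0010100

0010100


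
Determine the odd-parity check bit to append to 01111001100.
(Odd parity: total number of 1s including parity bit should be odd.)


Number of 1s in data: 6
Parity bit: 1

1


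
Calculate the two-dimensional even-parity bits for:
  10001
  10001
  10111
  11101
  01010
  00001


Row parities: 000001
Column parities: 00001

Row P: 000001, Col P: 00001, Corner: 1


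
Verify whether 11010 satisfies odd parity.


Number of 1s: 3

Yes, parity is correct (3 ones)


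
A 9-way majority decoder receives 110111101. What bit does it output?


Ones: 7 out of 9
Threshold: 5

1 (7/9 voted 1)


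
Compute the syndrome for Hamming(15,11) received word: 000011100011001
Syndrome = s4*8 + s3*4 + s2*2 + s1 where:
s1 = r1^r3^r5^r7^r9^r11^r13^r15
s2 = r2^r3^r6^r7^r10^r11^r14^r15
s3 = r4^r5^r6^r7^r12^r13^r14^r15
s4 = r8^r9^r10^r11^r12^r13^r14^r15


s1=0, s2=0, s3=1, s4=1

Syndrome = 12 (error at position 12)


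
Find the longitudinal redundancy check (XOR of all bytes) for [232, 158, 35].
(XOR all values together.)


XOR chain: 232 ^ 158 ^ 35 = 85

85


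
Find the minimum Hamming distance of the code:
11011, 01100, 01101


Comparing all pairs, minimum distance: 1
Can detect 0 errors, correct 0 errors

1


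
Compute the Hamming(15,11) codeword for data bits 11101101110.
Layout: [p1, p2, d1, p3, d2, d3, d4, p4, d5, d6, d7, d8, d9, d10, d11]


Parity bits: p1=0, p2=0, p3=1, p4=1

001111011101110


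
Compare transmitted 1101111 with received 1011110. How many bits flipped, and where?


XOR: 0110001

3 error(s) at position(s): 1, 2, 6


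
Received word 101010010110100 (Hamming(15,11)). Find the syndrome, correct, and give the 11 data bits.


Syndrome = 3: error at position 3

Data: 01000110100 (corrected bit 3)


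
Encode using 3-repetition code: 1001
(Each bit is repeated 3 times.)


Each bit -> 3 copies

111000000111


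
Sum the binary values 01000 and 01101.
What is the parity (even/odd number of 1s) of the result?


01000 = 8
01101 = 13
Sum = 21 = 10101
1s count = 3

odd parity (3 ones in 10101)


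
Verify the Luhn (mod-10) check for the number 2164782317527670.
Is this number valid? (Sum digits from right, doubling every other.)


Luhn sum = 60
60 mod 10 = 0

Valid (Luhn sum mod 10 = 0)


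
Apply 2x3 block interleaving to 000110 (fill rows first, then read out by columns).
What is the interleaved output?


Matrix:
  000
  110
Read columns: 010100

010100


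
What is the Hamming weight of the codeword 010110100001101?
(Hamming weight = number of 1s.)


Counting 1s in 010110100001101

7


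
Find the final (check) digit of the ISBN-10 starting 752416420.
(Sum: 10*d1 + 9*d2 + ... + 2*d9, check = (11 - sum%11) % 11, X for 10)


Weighted sum: 217
217 mod 11 = 8

Check digit: 3


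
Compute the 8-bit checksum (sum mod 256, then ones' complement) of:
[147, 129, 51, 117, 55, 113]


Sum = 612 mod 256 = 100
Complement = 155

155


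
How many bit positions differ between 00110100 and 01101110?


XOR: 01011010
Count of 1s: 4

4


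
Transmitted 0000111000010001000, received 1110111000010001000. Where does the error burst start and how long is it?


XOR: 1110000000000000000

Burst at position 0, length 3


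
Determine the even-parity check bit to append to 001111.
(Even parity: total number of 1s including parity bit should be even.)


Number of 1s in data: 4
Parity bit: 0

0


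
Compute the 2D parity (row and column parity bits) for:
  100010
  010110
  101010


Row parities: 011
Column parities: 011110

Row P: 011, Col P: 011110, Corner: 0


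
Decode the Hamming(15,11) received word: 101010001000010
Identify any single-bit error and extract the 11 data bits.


Syndrome = 0: no error detected

Data: 11001000010 (no errors)


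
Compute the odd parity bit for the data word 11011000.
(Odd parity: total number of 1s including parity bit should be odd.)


Number of 1s in data: 4
Parity bit: 1

1


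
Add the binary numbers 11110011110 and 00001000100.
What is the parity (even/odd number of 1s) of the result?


11110011110 = 1950
00001000100 = 68
Sum = 2018 = 11111100010
1s count = 7

odd parity (7 ones in 11111100010)


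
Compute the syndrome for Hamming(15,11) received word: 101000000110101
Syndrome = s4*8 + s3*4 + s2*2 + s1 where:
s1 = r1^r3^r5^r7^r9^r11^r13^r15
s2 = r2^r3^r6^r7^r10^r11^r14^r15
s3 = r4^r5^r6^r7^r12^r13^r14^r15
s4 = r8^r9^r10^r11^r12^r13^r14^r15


s1=1, s2=0, s3=0, s4=0

Syndrome = 1 (error at position 1)


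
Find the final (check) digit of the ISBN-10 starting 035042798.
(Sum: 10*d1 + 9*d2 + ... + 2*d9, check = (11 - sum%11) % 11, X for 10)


Weighted sum: 172
172 mod 11 = 7

Check digit: 4


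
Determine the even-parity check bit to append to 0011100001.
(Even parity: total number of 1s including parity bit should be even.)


Number of 1s in data: 4
Parity bit: 0

0


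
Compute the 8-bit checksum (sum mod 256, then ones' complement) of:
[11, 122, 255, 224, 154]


Sum = 766 mod 256 = 254
Complement = 1

1


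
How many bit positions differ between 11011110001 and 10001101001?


XOR: 01010011000
Count of 1s: 4

4


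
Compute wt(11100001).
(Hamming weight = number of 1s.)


Counting 1s in 11100001

4


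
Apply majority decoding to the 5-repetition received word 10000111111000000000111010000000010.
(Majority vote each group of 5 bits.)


Groups: 10000, 11111, 10000, 00000, 11101, 00000, 00010
Majority votes: 0100100

0100100


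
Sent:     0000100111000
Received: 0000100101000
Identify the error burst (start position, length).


XOR: 0000000010000

Burst at position 8, length 1


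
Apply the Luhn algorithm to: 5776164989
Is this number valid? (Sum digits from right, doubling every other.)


Luhn sum = 60
60 mod 10 = 0

Valid (Luhn sum mod 10 = 0)


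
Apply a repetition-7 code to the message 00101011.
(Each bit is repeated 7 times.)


Each bit -> 7 copies

00000000000000111111100000001111111000000011111111111111


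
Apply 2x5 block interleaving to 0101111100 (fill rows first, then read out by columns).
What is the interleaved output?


Matrix:
  01011
  11100
Read columns: 0111011010

0111011010


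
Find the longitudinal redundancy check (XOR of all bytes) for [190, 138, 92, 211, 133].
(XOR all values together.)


XOR chain: 190 ^ 138 ^ 92 ^ 211 ^ 133 = 62

62


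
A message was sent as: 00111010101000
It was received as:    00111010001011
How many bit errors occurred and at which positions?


XOR: 00000000100011

3 error(s) at position(s): 8, 12, 13


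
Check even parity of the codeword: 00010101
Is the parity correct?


Number of 1s: 3

No, parity error (3 ones)


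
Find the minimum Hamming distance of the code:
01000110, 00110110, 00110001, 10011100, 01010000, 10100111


Comparing all pairs, minimum distance: 3
Can detect 2 errors, correct 1 errors

3


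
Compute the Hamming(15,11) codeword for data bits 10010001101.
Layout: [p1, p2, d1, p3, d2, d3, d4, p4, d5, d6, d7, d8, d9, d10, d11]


Parity bits: p1=0, p2=1, p3=0, p4=1

011000110001101


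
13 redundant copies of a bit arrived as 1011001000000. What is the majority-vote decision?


Ones: 4 out of 13
Threshold: 7

0 (4/13 voted 1)


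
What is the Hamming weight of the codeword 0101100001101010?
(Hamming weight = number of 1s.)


Counting 1s in 0101100001101010

7


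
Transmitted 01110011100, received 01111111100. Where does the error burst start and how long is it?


XOR: 00001100000

Burst at position 4, length 2


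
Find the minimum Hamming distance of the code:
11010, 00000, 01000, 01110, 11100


Comparing all pairs, minimum distance: 1
Can detect 0 errors, correct 0 errors

1


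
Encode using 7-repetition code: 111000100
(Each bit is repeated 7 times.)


Each bit -> 7 copies

111111111111111111111000000000000000000000111111100000000000000


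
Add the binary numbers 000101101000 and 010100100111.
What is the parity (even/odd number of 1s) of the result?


000101101000 = 360
010100100111 = 1319
Sum = 1679 = 11010001111
1s count = 7

odd parity (7 ones in 11010001111)


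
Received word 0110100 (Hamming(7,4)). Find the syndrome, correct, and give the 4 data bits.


Syndrome = 4: error at position 4

Data: 1100 (corrected bit 4)


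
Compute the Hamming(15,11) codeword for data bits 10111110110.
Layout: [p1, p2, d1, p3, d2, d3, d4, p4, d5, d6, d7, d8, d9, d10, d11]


Parity bits: p1=1, p2=0, p3=0, p4=1

101001111110110


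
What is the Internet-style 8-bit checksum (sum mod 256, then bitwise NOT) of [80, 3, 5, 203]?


Sum = 291 mod 256 = 35
Complement = 220

220


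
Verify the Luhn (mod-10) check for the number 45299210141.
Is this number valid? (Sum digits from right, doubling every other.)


Luhn sum = 40
40 mod 10 = 0

Valid (Luhn sum mod 10 = 0)


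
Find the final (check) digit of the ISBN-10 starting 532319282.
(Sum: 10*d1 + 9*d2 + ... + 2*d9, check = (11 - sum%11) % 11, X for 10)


Weighted sum: 201
201 mod 11 = 3

Check digit: 8


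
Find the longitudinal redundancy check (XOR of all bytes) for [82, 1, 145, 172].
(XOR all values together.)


XOR chain: 82 ^ 1 ^ 145 ^ 172 = 110

110


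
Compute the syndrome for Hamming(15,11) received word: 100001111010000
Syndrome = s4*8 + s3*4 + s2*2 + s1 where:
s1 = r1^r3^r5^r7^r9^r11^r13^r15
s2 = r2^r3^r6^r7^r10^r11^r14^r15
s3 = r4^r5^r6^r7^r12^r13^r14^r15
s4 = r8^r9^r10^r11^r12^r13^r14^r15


s1=0, s2=1, s3=0, s4=1

Syndrome = 10 (error at position 10)


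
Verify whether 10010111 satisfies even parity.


Number of 1s: 5

No, parity error (5 ones)


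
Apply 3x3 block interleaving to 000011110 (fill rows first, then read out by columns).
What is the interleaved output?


Matrix:
  000
  011
  110
Read columns: 001011010

001011010


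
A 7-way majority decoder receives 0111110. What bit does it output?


Ones: 5 out of 7
Threshold: 4

1 (5/7 voted 1)


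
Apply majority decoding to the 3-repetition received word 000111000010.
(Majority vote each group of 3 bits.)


Groups: 000, 111, 000, 010
Majority votes: 0100

0100


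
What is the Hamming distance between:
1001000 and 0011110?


XOR: 1010110
Count of 1s: 4

4


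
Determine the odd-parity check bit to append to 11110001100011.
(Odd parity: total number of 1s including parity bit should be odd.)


Number of 1s in data: 8
Parity bit: 1

1


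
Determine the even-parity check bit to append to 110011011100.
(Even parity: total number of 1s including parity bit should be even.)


Number of 1s in data: 7
Parity bit: 1

1


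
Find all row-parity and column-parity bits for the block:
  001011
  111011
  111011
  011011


Row parities: 1110
Column parities: 010000

Row P: 1110, Col P: 010000, Corner: 1


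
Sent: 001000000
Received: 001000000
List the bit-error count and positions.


XOR: 000000000

0 errors (received matches sent)


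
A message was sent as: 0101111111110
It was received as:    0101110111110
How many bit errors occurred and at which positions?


XOR: 0000001000000

1 error(s) at position(s): 6


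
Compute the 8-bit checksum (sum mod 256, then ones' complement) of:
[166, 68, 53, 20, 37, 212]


Sum = 556 mod 256 = 44
Complement = 211

211


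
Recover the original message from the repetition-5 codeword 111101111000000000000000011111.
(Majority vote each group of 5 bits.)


Groups: 11110, 11110, 00000, 00000, 00000, 11111
Majority votes: 110001

110001


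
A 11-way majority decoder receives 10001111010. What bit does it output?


Ones: 6 out of 11
Threshold: 6

1 (6/11 voted 1)


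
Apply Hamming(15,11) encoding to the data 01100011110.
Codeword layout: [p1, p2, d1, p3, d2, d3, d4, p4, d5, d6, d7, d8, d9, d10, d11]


Parity bits: p1=1, p2=1, p3=1, p4=0

110111000011110


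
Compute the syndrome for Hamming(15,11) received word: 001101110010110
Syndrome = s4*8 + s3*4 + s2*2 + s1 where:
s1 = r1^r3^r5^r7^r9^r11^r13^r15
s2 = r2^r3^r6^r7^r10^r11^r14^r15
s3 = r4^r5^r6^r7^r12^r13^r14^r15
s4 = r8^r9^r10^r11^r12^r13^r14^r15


s1=0, s2=1, s3=1, s4=0

Syndrome = 6 (error at position 6)


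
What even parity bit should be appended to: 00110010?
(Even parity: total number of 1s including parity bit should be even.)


Number of 1s in data: 3
Parity bit: 1

1


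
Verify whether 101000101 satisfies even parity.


Number of 1s: 4

Yes, parity is correct (4 ones)


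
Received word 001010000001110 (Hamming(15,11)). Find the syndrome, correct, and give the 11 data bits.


Syndrome = 9: error at position 9

Data: 11001001110 (corrected bit 9)


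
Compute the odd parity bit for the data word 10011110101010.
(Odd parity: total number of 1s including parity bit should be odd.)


Number of 1s in data: 8
Parity bit: 1

1


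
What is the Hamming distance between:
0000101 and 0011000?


XOR: 0011101
Count of 1s: 4

4


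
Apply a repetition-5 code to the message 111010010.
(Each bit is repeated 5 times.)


Each bit -> 5 copies

111111111111111000001111100000000001111100000


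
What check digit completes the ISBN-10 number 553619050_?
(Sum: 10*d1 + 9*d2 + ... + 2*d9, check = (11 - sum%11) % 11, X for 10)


Weighted sum: 227
227 mod 11 = 7

Check digit: 4


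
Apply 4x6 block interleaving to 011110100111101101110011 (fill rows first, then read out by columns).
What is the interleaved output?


Matrix:
  011110
  100111
  101101
  110011
Read columns: 011110011010111011010111

011110011010111011010111


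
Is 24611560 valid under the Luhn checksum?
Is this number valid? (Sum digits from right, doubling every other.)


Luhn sum = 22
22 mod 10 = 2

Invalid (Luhn sum mod 10 = 2)


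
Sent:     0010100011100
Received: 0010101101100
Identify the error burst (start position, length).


XOR: 0000001110000

Burst at position 6, length 3


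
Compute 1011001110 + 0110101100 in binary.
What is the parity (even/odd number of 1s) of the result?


1011001110 = 718
0110101100 = 428
Sum = 1146 = 10001111010
1s count = 6

even parity (6 ones in 10001111010)


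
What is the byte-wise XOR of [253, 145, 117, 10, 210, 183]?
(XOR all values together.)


XOR chain: 253 ^ 145 ^ 117 ^ 10 ^ 210 ^ 183 = 118

118


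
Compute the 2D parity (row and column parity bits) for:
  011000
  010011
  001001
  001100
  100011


Row parities: 01001
Column parities: 101101

Row P: 01001, Col P: 101101, Corner: 0


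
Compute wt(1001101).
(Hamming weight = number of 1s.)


Counting 1s in 1001101

4


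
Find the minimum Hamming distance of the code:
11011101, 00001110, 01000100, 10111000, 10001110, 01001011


Comparing all pairs, minimum distance: 1
Can detect 0 errors, correct 0 errors

1


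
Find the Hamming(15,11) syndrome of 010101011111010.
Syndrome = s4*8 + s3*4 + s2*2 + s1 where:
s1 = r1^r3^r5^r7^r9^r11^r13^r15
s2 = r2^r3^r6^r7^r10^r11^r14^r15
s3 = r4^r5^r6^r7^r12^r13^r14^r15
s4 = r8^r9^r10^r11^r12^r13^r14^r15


s1=0, s2=1, s3=0, s4=0

Syndrome = 2 (error at position 2)


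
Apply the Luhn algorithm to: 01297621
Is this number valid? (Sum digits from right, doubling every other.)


Luhn sum = 30
30 mod 10 = 0

Valid (Luhn sum mod 10 = 0)


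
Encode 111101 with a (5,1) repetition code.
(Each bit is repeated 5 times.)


Each bit -> 5 copies

111111111111111111110000011111


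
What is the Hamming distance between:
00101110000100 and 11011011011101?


XOR: 11110101011001
Count of 1s: 9

9


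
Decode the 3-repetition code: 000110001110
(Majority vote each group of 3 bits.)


Groups: 000, 110, 001, 110
Majority votes: 0101

0101


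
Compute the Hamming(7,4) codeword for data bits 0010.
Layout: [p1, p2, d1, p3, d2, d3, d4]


Parity bits: p1=0, p2=1, p3=1

0101010


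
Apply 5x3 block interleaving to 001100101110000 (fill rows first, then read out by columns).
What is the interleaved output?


Matrix:
  001
  100
  101
  110
  000
Read columns: 011100001010100

011100001010100


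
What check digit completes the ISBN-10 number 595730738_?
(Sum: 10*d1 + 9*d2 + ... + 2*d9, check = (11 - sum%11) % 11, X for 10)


Weighted sum: 291
291 mod 11 = 5

Check digit: 6


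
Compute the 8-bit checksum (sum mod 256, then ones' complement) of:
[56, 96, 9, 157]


Sum = 318 mod 256 = 62
Complement = 193

193


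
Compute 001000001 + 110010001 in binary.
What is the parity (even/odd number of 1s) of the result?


001000001 = 65
110010001 = 401
Sum = 466 = 111010010
1s count = 5

odd parity (5 ones in 111010010)


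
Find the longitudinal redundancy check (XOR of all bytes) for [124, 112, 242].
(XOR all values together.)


XOR chain: 124 ^ 112 ^ 242 = 254

254


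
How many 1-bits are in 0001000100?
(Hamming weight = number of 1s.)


Counting 1s in 0001000100

2


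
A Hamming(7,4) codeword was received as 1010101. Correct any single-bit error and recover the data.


Syndrome = 0: no error detected

Data: 1101 (no errors)


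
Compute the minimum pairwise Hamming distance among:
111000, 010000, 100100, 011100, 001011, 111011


Comparing all pairs, minimum distance: 2
Can detect 1 errors, correct 0 errors

2


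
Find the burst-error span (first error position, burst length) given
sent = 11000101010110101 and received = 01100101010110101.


XOR: 10100000000000000

Burst at position 0, length 3


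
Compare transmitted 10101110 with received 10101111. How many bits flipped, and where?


XOR: 00000001

1 error(s) at position(s): 7


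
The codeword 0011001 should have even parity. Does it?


Number of 1s: 3

No, parity error (3 ones)


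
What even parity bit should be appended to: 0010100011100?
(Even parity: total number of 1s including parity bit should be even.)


Number of 1s in data: 5
Parity bit: 1

1


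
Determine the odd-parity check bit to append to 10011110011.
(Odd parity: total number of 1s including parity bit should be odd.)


Number of 1s in data: 7
Parity bit: 0

0


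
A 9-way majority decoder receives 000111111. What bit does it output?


Ones: 6 out of 9
Threshold: 5

1 (6/9 voted 1)


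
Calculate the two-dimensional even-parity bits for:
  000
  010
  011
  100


Row parities: 0101
Column parities: 101

Row P: 0101, Col P: 101, Corner: 0


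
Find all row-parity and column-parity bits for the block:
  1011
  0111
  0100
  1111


Row parities: 1110
Column parities: 0111

Row P: 1110, Col P: 0111, Corner: 1


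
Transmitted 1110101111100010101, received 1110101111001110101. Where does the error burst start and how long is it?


XOR: 0000000000101100000

Burst at position 10, length 4


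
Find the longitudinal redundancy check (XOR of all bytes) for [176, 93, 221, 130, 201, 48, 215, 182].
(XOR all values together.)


XOR chain: 176 ^ 93 ^ 221 ^ 130 ^ 201 ^ 48 ^ 215 ^ 182 = 42

42


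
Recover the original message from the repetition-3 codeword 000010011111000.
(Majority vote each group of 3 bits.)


Groups: 000, 010, 011, 111, 000
Majority votes: 00110

00110


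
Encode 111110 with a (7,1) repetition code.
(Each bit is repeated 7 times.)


Each bit -> 7 copies

111111111111111111111111111111111110000000


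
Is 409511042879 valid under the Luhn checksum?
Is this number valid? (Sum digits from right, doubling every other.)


Luhn sum = 55
55 mod 10 = 5

Invalid (Luhn sum mod 10 = 5)


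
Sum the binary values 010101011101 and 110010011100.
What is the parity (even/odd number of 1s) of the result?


010101011101 = 1373
110010011100 = 3228
Sum = 4601 = 1000111111001
1s count = 8

even parity (8 ones in 1000111111001)


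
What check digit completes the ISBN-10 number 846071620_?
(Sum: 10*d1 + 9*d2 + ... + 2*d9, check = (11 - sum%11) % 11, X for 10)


Weighted sum: 241
241 mod 11 = 10

Check digit: 1


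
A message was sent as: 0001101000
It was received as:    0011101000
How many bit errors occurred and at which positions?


XOR: 0010000000

1 error(s) at position(s): 2


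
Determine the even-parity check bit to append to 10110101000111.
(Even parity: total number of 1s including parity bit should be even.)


Number of 1s in data: 8
Parity bit: 0

0


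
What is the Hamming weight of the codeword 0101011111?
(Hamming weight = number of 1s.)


Counting 1s in 0101011111

7


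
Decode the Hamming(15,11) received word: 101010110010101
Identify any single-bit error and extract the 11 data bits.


Syndrome = 1: error at position 1

Data: 11010010101 (corrected bit 1)


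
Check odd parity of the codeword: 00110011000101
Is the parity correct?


Number of 1s: 6

No, parity error (6 ones)


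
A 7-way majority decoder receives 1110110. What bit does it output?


Ones: 5 out of 7
Threshold: 4

1 (5/7 voted 1)
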